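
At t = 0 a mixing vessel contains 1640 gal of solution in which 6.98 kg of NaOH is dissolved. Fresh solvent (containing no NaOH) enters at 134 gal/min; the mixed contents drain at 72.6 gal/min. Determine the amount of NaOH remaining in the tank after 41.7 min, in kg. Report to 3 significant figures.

2.30 kg

Total volume: dV/dt = Q_in − Q_out = 61.400 gal/min, so V(t) = 1640 + 61.400 t and V(41.7) = 4200.4 gal.
Species balance (pure solvent in): dm/dt = −Q_out · m/V(t).
dm/m = −Q_out dt/(V₀ + 61.400 t); integrating gives ln(m/m₀) = −(Q_out/(Q_in−Q_out)) ln(V/V₀).
m = m₀ (V₀/V)^(Q_out/(Q_in−Q_out)) = 6.98 × (1640/4200.4)^(1.1824) = 2.2957 kg.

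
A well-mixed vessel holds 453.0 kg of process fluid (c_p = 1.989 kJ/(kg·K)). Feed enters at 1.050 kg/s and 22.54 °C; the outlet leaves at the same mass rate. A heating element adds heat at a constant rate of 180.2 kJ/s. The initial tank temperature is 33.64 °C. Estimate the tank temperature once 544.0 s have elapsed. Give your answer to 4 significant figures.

87.52 °C

M c_p dT/dt = ṁ c_p (T_in − T) + Q̇.
Rearrange: dT/dt = (T_ss − T)/τ with τ = M/ṁ = 431.429 s and T_ss = T_in + Q̇/(ṁ c_p) = 108.824 °C.
T approaches T_ss exponentially: T(t) = T_ss + (T₀ − T_ss) e^(−t/τ).
T(544.0) = 108.824 + (-75.1841)·e^(−544.0/431.429) = 108.824 + (-75.1841)·0.283391 = 87.5176 °C.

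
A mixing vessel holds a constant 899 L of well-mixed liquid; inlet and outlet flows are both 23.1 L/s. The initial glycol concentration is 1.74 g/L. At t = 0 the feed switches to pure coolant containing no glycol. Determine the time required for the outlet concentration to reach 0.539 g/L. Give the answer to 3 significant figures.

Species balance: V dC/dt = Q(C_in − C) ⇒ τ = V/Q = 38.918 s.
C(t) = C_in + (C₀ − C_in) e^(−t/τ). Set C = 0.539 and solve for t:
e^(−t/τ) = (C − C_in)/(C₀ − C_in) = (0.539 − 0)/(1.74 − 0) = 0.30977
t = −τ ln(…) = 38.918 × 1.1719 = 45.609 s.

45.6 s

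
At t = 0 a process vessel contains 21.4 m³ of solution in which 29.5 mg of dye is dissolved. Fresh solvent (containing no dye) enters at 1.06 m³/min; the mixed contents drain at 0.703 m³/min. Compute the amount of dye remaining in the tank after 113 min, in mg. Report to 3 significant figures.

Total volume: dV/dt = Q_in − Q_out = 0.35700 m³/min, so V(t) = 21.4 + 0.35700 t and V(113) = 61.741 m³.
No dye enters, so dm/dt = −Q_out · (m/V).
Separate: dm/m = −Q_out dt/V(t) ⇒ ln(m/m₀) = −(Q_out/(Q_in−Q_out)) ln(V/V₀).
m = m₀ (V₀/V)^(Q_out/(Q_in−Q_out)) = 29.5 × (21.4/61.741)^(1.9692) = 3.6617 mg.

3.66 mg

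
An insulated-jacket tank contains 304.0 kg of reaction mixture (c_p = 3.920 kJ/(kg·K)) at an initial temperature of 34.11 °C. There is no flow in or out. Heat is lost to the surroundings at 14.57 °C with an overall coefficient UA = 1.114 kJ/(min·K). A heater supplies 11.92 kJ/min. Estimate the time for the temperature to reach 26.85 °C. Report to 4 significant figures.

Lumped-capacitance energy balance: M c_p dT/dt = UA(T_amb − T) + Q̇.
τ = M c_p/UA = 1069.73 min; T_ss = T_amb + Q̇/UA = 14.57 + 11.92/1.114 = 25.2702 °C.
T(t) = T_ss + (T₀ − T_ss)e^(−t/τ); set T = 26.85:
t = −τ ln[(T − T_ss)/(T₀ − T_ss)] = −1069.73 · ln(0.178716) = 1842.03 min.

1842 min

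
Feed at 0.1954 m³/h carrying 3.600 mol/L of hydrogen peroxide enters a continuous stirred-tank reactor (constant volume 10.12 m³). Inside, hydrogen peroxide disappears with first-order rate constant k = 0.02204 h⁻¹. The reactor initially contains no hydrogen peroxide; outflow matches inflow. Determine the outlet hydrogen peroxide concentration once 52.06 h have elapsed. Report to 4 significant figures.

V dC/dt = Q(C_in − C) − k V C.
dC/dt = (Q/V) C_in − (Q/V + k) C; effective rate a = Q/V + k = 0.0193083 + 0.02204 = 0.0413483 h⁻¹.
C_ss = Q C_in/(Q + kV) = 1.68108 mol/L; C(t) = C_ss + (C₀ − C_ss) e^(−a t).
C(52.06) = 1.68108 + (-1.68108)·e^(−0.0413483·52.06) = 1.68108 + (-1.68108)·0.116183 = 1.48577 mol/L.

1.486 mol/L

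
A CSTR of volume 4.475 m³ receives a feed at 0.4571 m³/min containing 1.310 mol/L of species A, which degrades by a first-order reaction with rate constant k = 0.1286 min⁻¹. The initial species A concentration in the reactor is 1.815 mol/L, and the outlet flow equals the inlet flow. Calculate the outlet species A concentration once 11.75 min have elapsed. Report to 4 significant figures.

0.6620 mol/L

Species balance: V dC/dt = Q C_in − Q C − k V C.
This is linear with rate a = Q/V + k = 0.230745 min⁻¹.
C_ss = Q C_in/(Q + kV) = 0.579905 mol/L; C(t) = C_ss + (C₀ − C_ss) e^(−a t).
C(11.75) = 0.579905 + (1.23510)·e^(−0.230745·11.75) = 0.579905 + (1.23510)·0.0664532 = 0.661981 mol/L.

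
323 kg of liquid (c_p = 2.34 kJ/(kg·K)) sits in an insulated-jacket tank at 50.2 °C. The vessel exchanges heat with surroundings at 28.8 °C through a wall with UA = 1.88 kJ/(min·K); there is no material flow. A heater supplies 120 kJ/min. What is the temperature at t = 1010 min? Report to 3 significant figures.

Lumped-capacitance energy balance: M c_p dT/dt = UA(T_amb − T) + Q̇.
dT/dt = (T_ss − T)/τ with T_ss = T_amb + Q̇/UA = 28.8 + 120/1.88 = 92.630 °C, τ = M c_p/UA = 323·2.34/1.88 = 402.03 min.
Solution: T(t) = T_ss + (T₀ − T_ss) e^(−t/τ).
T(1010) = 92.630 + (-42.430)·0.081087 = 89.189 °C.

89.2 °C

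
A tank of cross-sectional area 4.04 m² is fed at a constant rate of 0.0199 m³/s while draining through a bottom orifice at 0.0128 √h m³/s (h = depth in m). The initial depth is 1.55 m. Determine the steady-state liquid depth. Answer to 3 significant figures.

2.42 m

A dh/dt = Q_in − 0.0128 √h. Steady state requires inflow = outflow:
Q_in = 0.0128 √h_ss ⇒ √h_ss = 0.0199/0.0128 = 1.5547.
h_ss = 1.5547² = 2.4171 m. (Since h₀ = 1.55 m < h_ss, the level will rise toward this value.)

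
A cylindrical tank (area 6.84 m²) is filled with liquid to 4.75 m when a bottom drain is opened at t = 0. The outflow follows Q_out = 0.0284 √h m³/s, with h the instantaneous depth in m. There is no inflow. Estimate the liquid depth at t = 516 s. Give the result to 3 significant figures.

1.23 m

A dh/dt = −Q_out = −0.0284 √h.
This is separable: 2 d(√h)/dt = −0.0284/A, so √h = √h₀ − (0.0284/(2A)) t.
√h = √4.75 − 0.0284·516/(2·6.84) = 2.1794 − 1.0712 = 1.1082.
h = 1.1082² = 1.2282 m.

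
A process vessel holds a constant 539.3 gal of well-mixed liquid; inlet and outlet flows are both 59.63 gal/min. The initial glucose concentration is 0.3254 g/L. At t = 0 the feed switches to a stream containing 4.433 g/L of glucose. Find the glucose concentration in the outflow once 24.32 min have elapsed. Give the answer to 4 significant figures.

4.154 g/L

Transient balance on the dissolved component: V dC/dt = Q(C_in − C).
Time constant τ = V/Q = 539.3/59.63 = 9.04411 min.
This is linear first-order; C(t) = C_in + (C₀ − C_in) e^(−t/τ).
C(24.32) = 4.433 + (0.3254 − 4.433)·e^(−24.32/9.04411) = 4.433 + (-4.10760)·0.0679458 = 4.15391 g/L.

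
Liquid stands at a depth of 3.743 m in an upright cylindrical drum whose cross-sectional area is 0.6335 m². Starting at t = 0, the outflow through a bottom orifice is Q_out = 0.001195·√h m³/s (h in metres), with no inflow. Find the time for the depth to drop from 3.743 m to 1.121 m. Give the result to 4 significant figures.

A dh/dt = −Q_out = −0.001195 √h.
∫ h^(−1/2) dh = −(0.001195/A) ∫ dt, giving 2√h = 2√h₀ − (0.001195/A) t.
t = 2A(√h₀ − √h)/0.001195 = 2·0.6335·(√3.743 − √1.121)/0.001195
  = 1.26700 × (1.93468 − 1.05877) / 0.001195 = 928.685 s.

928.7 s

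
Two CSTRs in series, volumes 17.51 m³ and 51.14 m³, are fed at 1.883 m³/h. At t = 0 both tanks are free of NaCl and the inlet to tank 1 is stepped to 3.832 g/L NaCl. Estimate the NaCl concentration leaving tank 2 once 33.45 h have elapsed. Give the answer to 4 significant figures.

2.186 g/L

Species balance on tank i: dCᵢ/dt = (Cᵢ₋₁ − Cᵢ)/τᵢ with τᵢ = Vᵢ/Q.
τ₁ = 17.51/1.883 = 9.29899 h; τ₂ = 51.14/1.883 = 27.1588 h.
Solving the cascade with C₁(0)=C₂(0)=0 gives C₂(t) = C_in[1 − (τ₁ e^(−t/τ₁) − τ₂ e^(−t/τ₂))/(τ₁ − τ₂)].
At t = 33.45: e^(−t/τ₁) = 0.0274013, e^(−t/τ₂) = 0.291812.
C₂ = 3.832·[1 − (9.29899·0.0274013 − 27.1588·0.291812)/(-17.8598)] = 3.832·0.570518 = 2.18623 g/L.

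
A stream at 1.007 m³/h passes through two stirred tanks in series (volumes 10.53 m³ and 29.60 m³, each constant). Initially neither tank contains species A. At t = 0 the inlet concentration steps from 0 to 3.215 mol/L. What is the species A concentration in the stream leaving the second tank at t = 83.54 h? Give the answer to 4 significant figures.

2.925 mol/L

Species balance on tank i: dCᵢ/dt = (Cᵢ₋₁ − Cᵢ)/τᵢ with τᵢ = Vᵢ/Q.
τ₁ = 10.53/1.007 = 10.4568 h; τ₂ = 29.60/1.007 = 29.3942 h.
Solving the cascade with C₁(0)=C₂(0)=0 gives C₂(t) = C_in[1 − (τ₁ e^(−t/τ₁) − τ₂ e^(−t/τ₂))/(τ₁ − τ₂)].
At t = 83.54: e^(−t/τ₁) = 0.000339153, e^(−t/τ₂) = 0.0583058.
C₂ = 3.215·[1 − (10.4568·0.000339153 − 29.3942·0.0583058)/(-18.9374)] = 3.215·0.909686 = 2.92464 mol/L.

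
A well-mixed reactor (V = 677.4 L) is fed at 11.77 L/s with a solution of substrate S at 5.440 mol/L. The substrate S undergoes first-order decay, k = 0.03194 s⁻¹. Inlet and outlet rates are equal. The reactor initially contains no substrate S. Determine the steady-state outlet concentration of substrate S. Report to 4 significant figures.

1.917 mol/L

Species balance: V dC/dt = Q C_in − Q C − k V C.
At steady state: 0 = Q C_in − (Q + kV) C_ss, so C_ss = Q C_in/(Q + kV).
C_ss = 11.77·5.440/(11.77 + 0.03194·677.4) = 64.0288/33.4062 = 1.91668 mol/L.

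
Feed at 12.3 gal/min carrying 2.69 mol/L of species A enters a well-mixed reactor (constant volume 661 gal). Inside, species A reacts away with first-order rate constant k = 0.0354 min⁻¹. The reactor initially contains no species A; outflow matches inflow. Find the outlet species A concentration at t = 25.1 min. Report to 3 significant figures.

0.688 mol/L

Species balance: V dC/dt = Q C_in − Q C − k V C.
This is linear with rate a = Q/V + k = 0.054008 min⁻¹.
C_ss = Q C_in/(Q + kV) = 0.92682 mol/L; C(t) = C_ss + (C₀ − C_ss) e^(−a t).
C(25.1) = 0.92682 + (-0.92682)·e^(−0.054008·25.1) = 0.92682 + (-0.92682)·0.25779 = 0.68790 mol/L.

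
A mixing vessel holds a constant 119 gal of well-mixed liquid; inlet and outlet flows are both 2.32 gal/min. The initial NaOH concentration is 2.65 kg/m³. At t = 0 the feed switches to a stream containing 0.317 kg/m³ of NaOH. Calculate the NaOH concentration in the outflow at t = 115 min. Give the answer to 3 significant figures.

0.565 kg/m³

Transient balance on the dissolved component: V dC/dt = Q(C_in − C).
So dC/dt = (C_in − C)/τ with τ = V/Q = 119/2.32 = 51.293 min.
Integrating: C(t) = C_in + (C₀ − C_in) e^(−t/τ).
C(115) = 0.317 + (2.65 − 0.317)·e^(−115/51.293) = 0.317 + (2.3330)·0.10624 = 0.56487 kg/m³.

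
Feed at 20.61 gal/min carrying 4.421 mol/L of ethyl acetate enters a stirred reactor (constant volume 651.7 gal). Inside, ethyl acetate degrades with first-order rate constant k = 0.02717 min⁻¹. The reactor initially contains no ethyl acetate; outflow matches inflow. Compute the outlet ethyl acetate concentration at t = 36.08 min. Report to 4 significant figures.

Species balance: V dC/dt = Q C_in − Q C − k V C.
This is linear with rate a = Q/V + k = 0.0587950 min⁻¹.
C_ss = Q C_in/(Q + kV) = 2.37799 mol/L; C(t) = C_ss + (C₀ − C_ss) e^(−a t).
C(36.08) = 2.37799 + (-2.37799)·e^(−0.0587950·36.08) = 2.37799 + (-2.37799)·0.119873 = 2.09294 mol/L.

2.093 mol/L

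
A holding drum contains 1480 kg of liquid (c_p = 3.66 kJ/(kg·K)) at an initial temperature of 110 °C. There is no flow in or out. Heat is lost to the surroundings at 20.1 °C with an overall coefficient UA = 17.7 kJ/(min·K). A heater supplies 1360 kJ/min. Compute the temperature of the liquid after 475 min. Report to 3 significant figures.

99.7 °C

M c_p dT/dt = −UA(T − T_amb) + Q̇.
dT/dt = (T_ss − T)/τ with T_ss = T_amb + Q̇/UA = 20.1 + 1360/17.7 = 96.936 °C, τ = M c_p/UA = 1480·3.66/17.7 = 306.03 min.
T approaches T_ss exponentially: T(t) = T_ss + (T₀ − T_ss) e^(−t/τ).
T(475) = 96.936 + (13.064)·0.21180 = 99.703 °C.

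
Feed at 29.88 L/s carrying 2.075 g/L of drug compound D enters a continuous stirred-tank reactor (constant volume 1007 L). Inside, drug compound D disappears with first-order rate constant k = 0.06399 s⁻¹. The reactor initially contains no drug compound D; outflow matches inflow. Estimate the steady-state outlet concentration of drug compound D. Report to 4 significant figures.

Species balance: V dC/dt = Q C_in − Q C − k V C.
At steady state: 0 = Q C_in − (Q + kV) C_ss, so C_ss = Q C_in/(Q + kV).
C_ss = 29.88·2.075/(29.88 + 0.06399·1007) = 62.0010/94.3179 = 0.657362 g/L.

0.6574 g/L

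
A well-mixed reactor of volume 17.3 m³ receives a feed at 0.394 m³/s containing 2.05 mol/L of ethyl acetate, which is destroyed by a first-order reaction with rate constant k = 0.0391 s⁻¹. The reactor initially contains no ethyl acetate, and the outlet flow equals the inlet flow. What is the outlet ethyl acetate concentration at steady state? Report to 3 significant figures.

Accumulation = in − out − consumed: V dC/dt = Q C_in − Q C − k V C.
Steady state (dC/dt = 0): C_ss = Q C_in/(Q + kV) = C_in/(1 + kV/Q).
C_ss = 0.394·2.05/(0.394 + 0.0391·17.3) = 0.80770/1.0704 = 0.75456 mol/L.

0.755 mol/L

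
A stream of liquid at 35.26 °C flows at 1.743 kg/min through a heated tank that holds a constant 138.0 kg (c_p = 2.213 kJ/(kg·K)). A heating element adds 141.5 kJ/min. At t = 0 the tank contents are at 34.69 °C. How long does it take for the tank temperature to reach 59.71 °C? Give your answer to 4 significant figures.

M c_p dT/dt = ṁ c_p (T_in − T) + Q̇.
τ = M/ṁ = 79.1738 min; T_ss = T_in + Q̇/(ṁ c_p) = 71.9441 °C.
T(t) = T_ss + (T₀ − T_ss) e^(−t/τ). Set T = 59.71:
e^(−t/τ) = (59.71 − 71.9441)/(34.69 − 71.9441) = 0.328396
t = −79.1738 · ln(0.328396) = 88.1629 min.

88.16 min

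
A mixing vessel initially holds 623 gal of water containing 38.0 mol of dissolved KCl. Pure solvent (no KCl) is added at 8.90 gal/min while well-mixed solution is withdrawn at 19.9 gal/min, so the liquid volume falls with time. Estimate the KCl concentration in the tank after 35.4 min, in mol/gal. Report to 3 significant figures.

0.0276 mol/gal

Let m(t) be the amount of KCl. Volume: V(t) = V₀ + (Q_in − Q_out) t = 623 − 11.000 t; V(35.4) = 233.60 gal.
Species balance (pure solvent in): dm/dt = −Q_out · m/V(t).
Separate: dm/m = −Q_out dt/V(t) ⇒ ln(m/m₀) = −(Q_out/(Q_in−Q_out)) ln(V/V₀).
m = m₀ (V₀/V)^(Q_out/(Q_in−Q_out)) = 38.0 × (623/233.60)^(-1.8091) = 6.4429 mol.
C = m/V = 6.4429/233.60 = 0.027581 mol/gal.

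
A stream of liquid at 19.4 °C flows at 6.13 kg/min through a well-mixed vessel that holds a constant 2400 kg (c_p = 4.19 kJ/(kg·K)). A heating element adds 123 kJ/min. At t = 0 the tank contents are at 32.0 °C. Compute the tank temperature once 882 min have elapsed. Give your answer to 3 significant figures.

First-law balance (no shaft work): M c_p dT/dt = ṁ c_p (T_in − T) + 123.
Rearrange: dT/dt = (T_ss − T)/τ with τ = M/ṁ = 391.52 min and T_ss = T_in + Q̇/(ṁ c_p) = 24.189 °C.
Integrating: T(t) = T_ss + (T₀ − T_ss) e^(−t/τ).
T(882) = 24.189 + (7.8112)·e^(−882/391.52) = 24.189 + (7.8112)·0.10511 = 25.010 °C.

25.0 °C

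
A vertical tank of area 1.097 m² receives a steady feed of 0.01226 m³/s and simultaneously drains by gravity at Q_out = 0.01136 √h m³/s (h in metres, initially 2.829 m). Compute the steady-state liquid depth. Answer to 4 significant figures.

1.165 m

A dh/dt = Q_in − 0.01136 √h. Steady state requires inflow = outflow:
Q_in = 0.01136 √h_ss ⇒ √h_ss = 0.01226/0.01136 = 1.07923.
h_ss = 1.07923² = 1.16473 m. (Since h₀ = 2.829 m > h_ss, the level will fall toward this value.)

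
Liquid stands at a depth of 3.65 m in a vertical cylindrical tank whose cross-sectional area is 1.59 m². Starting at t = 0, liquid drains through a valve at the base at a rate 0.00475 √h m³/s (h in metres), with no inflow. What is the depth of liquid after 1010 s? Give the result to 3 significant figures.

0.161 m

Volume balance on the tank: A dh/dt = −0.00475 √h.
∫ h^(−1/2) dh = −(0.00475/A) ∫ dt, giving 2√h = 2√h₀ − (0.00475/A) t.
√h = √3.65 − 0.00475·1010/(2·1.59) = 1.9105 − 1.5086 = 0.40185.
h = 0.40185² = 0.16148 m.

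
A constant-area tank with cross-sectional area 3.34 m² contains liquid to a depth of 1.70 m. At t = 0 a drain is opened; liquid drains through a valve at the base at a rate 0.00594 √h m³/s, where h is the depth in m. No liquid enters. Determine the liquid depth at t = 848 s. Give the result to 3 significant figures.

0.302 m

Volume balance on the tank: A dh/dt = −0.00594 √h.
∫ h^(−1/2) dh = −(0.00594/A) ∫ dt, giving 2√h = 2√h₀ − (0.00594/A) t.
√h = √1.70 − 0.00594·848/(2·3.34) = 1.3038 − 0.75406 = 0.54978.
h = 0.54978² = 0.30226 m.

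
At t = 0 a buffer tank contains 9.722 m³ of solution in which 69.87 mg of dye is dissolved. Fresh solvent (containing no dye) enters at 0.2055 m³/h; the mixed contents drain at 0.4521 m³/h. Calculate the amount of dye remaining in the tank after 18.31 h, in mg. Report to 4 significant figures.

Total volume: dV/dt = Q_in − Q_out = -0.246600 m³/h, so V(t) = 9.722 − 0.246600 t and V(18.31) = 5.20675 m³.
Solute balance: dm/dt = 0 − Q_out C = −Q_out m/V(t).
dm/m = −Q_out dt/(V₀ − 0.246600 t); integrating gives ln(m/m₀) = −(Q_out/(Q_in−Q_out)) ln(V/V₀).
m = m₀ (V₀/V)^(Q_out/(Q_in−Q_out)) = 69.87 × (9.722/5.20675)^(-1.83333) = 22.2388 mg.

22.24 mg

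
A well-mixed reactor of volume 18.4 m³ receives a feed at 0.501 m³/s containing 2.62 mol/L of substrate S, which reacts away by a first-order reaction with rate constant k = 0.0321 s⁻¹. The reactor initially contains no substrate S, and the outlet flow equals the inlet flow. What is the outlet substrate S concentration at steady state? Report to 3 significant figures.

1.20 mol/L

V dC/dt = Q(C_in − C) − k V C.
Steady state (dC/dt = 0): C_ss = Q C_in/(Q + kV) = C_in/(1 + kV/Q).
C_ss = 0.501·2.62/(0.501 + 0.0321·18.4) = 1.3126/1.0916 = 1.2024 mol/L.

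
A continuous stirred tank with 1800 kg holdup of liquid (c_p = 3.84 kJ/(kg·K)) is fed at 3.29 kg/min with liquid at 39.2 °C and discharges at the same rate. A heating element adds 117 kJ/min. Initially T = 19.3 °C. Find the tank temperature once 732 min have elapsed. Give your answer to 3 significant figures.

40.8 °C

M c_p dT/dt = ṁ c_p (T_in − T) + Q̇.
Rearrange: dT/dt = (T_ss − T)/τ with τ = M/ṁ = 547.11 min and T_ss = T_in + Q̇/(ṁ c_p) = 48.461 °C.
Integrating: T(t) = T_ss + (T₀ − T_ss) e^(−t/τ).
T(732) = 48.461 + (-29.161)·e^(−732/547.11) = 48.461 + (-29.161)·0.26239 = 40.810 °C.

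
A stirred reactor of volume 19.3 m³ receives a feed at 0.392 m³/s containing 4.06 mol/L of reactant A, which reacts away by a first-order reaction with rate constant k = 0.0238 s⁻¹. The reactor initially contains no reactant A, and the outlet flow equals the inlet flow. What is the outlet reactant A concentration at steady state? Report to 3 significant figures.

Accumulation = in − out − consumed: V dC/dt = Q C_in − Q C − k V C.
At steady state: 0 = Q C_in − (Q + kV) C_ss, so C_ss = Q C_in/(Q + kV).
C_ss = 0.392·4.06/(0.392 + 0.0238·19.3) = 1.5915/0.85134 = 1.8694 mol/L.

1.87 mol/L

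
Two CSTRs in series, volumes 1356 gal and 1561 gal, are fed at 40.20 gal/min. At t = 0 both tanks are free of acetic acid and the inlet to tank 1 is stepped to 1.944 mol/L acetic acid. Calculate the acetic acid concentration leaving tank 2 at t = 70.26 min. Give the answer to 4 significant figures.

Species balance on tank i: dCᵢ/dt = (Cᵢ₋₁ − Cᵢ)/τᵢ with τᵢ = Vᵢ/Q.
τ₁ = 1356/40.20 = 33.7313 min; τ₂ = 1561/40.20 = 38.8308 min.
Tank 1: C₁ = C_in(1 − e^(−t/τ₁)). Tank 2 (τ₁ ≠ τ₂): C₂ = C_in[1 − (τ₁ e^(−t/τ₁) − τ₂ e^(−t/τ₂))/(τ₁ − τ₂)].
At t = 70.26: e^(−t/τ₁) = 0.124565, e^(−t/τ₂) = 0.163755.
C₂ = 1.944·[1 − (33.7313·0.124565 − 38.8308·0.163755)/(-5.09950)] = 1.944·0.577019 = 1.12173 mol/L.

1.122 mol/L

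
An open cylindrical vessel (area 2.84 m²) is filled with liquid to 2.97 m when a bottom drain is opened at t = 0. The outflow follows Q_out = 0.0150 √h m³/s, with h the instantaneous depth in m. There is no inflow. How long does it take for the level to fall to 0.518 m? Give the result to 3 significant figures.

With no inflow, A dh/dt = −0.0150 √h.
This is separable: 2 d(√h)/dt = −0.0150/A, so √h = √h₀ − (0.0150/(2A)) t.
t = 2A(√h₀ − √h)/0.0150 = 2·2.84·(√2.97 − √0.518)/0.0150
  = 5.6800 × (1.7234 − 0.71972) / 0.0150 = 380.05 s.

380 s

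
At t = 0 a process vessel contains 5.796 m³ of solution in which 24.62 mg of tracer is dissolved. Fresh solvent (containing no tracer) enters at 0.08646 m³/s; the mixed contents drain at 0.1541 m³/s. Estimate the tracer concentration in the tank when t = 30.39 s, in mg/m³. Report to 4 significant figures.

Let m(t) be the amount of tracer. Volume: V(t) = V₀ + (Q_in − Q_out) t = 5.796 − 0.0676400 t; V(30.39) = 3.74042 m³.
Solute balance: dm/dt = 0 − Q_out C = −Q_out m/V(t).
Separate: dm/m = −Q_out dt/V(t) ⇒ ln(m/m₀) = −(Q_out/(Q_in−Q_out)) ln(V/V₀).
m = m₀ (V₀/V)^(Q_out/(Q_in−Q_out)) = 24.62 × (5.796/3.74042)^(-2.27824) = 9.07714 mg.
C = m/V = 9.07714/3.74042 = 2.42677 mg/m³.

2.427 mg/m³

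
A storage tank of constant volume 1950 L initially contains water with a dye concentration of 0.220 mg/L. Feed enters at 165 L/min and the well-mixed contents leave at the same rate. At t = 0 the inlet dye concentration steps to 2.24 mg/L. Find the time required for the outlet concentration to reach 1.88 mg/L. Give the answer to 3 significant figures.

Species balance: V dC/dt = Q(C_in − C) ⇒ τ = V/Q = 11.818 min.
C(t) = C_in + (C₀ − C_in) e^(−t/τ). Set C = 1.88 and solve for t:
e^(−t/τ) = (C − C_in)/(C₀ − C_in) = (1.88 − 2.24)/(0.220 − 2.24) = 0.17822
t = −τ ln(…) = 11.818 × 1.7247 = 20.383 min.

20.4 min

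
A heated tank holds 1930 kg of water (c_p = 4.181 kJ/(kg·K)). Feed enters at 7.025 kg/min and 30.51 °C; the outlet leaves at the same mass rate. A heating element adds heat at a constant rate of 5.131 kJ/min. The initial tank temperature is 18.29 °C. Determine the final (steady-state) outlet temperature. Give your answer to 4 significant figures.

30.68 °C

Energy balance: M c_p dT/dt = ṁ c_p (T_in − T) + 5.131.
At steady state dT/dt = 0 ⇒ T_ss = T_in + Q̇/(ṁ c_p) = 30.51 + 5.131/(7.025·4.181) = 30.6847 °C.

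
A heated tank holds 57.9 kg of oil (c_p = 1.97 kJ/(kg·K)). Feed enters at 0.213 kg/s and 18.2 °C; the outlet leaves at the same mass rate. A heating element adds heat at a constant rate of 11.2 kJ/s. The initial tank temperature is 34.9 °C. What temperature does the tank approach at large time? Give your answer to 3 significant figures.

First-law balance (no shaft work): M c_p dT/dt = ṁ c_p (T_in − T) + 11.2.
At steady state dT/dt = 0 ⇒ T_ss = T_in + Q̇/(ṁ c_p) = 18.2 + 11.2/(0.213·1.97) = 44.891 °C.

44.9 °C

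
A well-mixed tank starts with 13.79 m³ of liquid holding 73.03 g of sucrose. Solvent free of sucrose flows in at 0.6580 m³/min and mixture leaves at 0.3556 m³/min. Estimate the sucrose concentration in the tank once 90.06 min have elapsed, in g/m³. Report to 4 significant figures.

Let m(t) be the amount of sucrose. Volume: V(t) = V₀ + (Q_in − Q_out) t = 13.79 + 0.302400 t; V(90.06) = 41.0241 m³.
Species balance (pure solvent in): dm/dt = −Q_out · m/V(t).
dm/m = −Q_out dt/(V₀ + 0.302400 t); integrating gives ln(m/m₀) = −(Q_out/(Q_in−Q_out)) ln(V/V₀).
m = m₀ (V₀/V)^(Q_out/(Q_in−Q_out)) = 73.03 × (13.79/41.0241)^(1.17593) = 20.2642 g.
C = m/V = 20.2642/41.0241 = 0.493958 g/m³.

0.4940 g/m³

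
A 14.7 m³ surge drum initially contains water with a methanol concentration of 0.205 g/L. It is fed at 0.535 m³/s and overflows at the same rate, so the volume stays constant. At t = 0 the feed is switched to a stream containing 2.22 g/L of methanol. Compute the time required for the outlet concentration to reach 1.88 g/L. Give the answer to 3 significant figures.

48.9 s

Species balance on the tank: V dC/dt = Q(C_in − C), so τ = V/Q = 27.477 s.
C(t) = C_in + (C₀ − C_in) e^(−t/τ). Set C = 1.88 and solve for t:
e^(−t/τ) = (C − C_in)/(C₀ − C_in) = (1.88 − 2.22)/(0.205 − 2.22) = 0.16873
t = −τ ln(…) = 27.477 × 1.7794 = 48.893 s.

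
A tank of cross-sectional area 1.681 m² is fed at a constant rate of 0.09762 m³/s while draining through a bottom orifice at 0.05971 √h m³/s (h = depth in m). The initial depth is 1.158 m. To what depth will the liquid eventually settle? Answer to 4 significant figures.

A dh/dt = Q_in − 0.05971 √h. Steady state requires inflow = outflow:
Q_in = 0.05971 √h_ss ⇒ √h_ss = 0.09762/0.05971 = 1.63490.
h_ss = 1.63490² = 2.67290 m. (Since h₀ = 1.158 m < h_ss, the level will rise toward this value.)

2.673 m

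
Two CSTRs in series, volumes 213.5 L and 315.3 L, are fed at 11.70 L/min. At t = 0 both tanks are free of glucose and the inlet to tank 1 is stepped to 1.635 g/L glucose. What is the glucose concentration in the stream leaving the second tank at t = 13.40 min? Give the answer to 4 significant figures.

Each tank obeys Vᵢ dCᵢ/dt = Q(Cᵢ₋₁ − Cᵢ), so τᵢ = Vᵢ/Q.
τ₁ = 213.5/11.70 = 18.2479 min; τ₂ = 315.3/11.70 = 26.9487 min.
Solving the cascade with C₁(0)=C₂(0)=0 gives C₂(t) = C_in[1 − (τ₁ e^(−t/τ₁) − τ₂ e^(−t/τ₂))/(τ₁ − τ₂)].
At t = 13.40: e^(−t/τ₁) = 0.479826, e^(−t/τ₂) = 0.608207.
C₂ = 1.635·[1 − (18.2479·0.479826 − 26.9487·0.608207)/(-8.70085)] = 1.635·0.122547 = 0.200364 g/L.

0.2004 g/L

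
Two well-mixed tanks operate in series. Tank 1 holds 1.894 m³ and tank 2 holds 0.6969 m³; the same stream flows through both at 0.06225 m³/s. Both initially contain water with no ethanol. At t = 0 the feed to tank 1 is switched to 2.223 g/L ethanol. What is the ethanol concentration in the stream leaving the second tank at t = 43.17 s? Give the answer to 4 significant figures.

Time constants: τᵢ = Vᵢ/Q for each well-mixed tank.
τ₁ = 1.894/0.06225 = 30.4257 s; τ₂ = 0.6969/0.06225 = 11.1952 s.
Solving the cascade with C₁(0)=C₂(0)=0 gives C₂(t) = C_in[1 − (τ₁ e^(−t/τ₁) − τ₂ e^(−t/τ₂))/(τ₁ − τ₂)].
At t = 43.17: e^(−t/τ₁) = 0.241988, e^(−t/τ₂) = 0.0211498.
C₂ = 2.223·[1 − (30.4257·0.241988 − 11.1952·0.0211498)/(19.2305)] = 2.223·0.629449 = 1.39927 g/L.

1.399 g/L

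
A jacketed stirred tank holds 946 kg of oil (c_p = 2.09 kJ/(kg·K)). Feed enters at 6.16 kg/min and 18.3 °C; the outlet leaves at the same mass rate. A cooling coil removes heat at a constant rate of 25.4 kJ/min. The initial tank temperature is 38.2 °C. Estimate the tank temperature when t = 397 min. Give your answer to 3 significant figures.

M c_p dT/dt = ṁ c_p (T_in − T) − Q̇.
τ = M/ṁ = 153.57 min; T_ss = T_in − Q̇/(ṁ c_p) = 18.3 − 25.4/(6.16·2.09) = 16.327 °C.
Integrating: T(t) = T_ss + (T₀ − T_ss) e^(−t/τ).
T(397) = 16.327 + (21.873)·e^(−397/153.57) = 16.327 + (21.873)·0.075387 = 17.976 °C.

18.0 °C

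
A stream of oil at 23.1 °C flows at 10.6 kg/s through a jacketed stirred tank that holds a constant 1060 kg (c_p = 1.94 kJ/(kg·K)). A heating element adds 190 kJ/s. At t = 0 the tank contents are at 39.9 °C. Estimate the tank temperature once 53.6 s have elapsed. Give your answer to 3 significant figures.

36.8 °C

Heat balance on the well-mixed liquid: M c_p dT/dt = ṁ c_p (T_in − T) + 190.
τ = M/ṁ = 100.00 s; T_ss = T_in + Q̇/(ṁ c_p) = 23.1 + 190/(10.6·1.94) = 32.339 °C.
This is linear first-order; T(t) = T_ss + (T₀ − T_ss) e^(−t/τ).
T(53.6) = 32.339 + (7.5606)·e^(−53.6/100.00) = 32.339 + (7.5606)·0.58508 = 36.763 °C.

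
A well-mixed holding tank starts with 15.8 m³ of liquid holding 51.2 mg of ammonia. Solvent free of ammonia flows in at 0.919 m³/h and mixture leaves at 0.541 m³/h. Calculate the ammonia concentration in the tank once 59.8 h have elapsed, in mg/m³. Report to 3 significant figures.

0.374 mg/m³

Total volume: dV/dt = Q_in − Q_out = 0.37800 m³/h, so V(t) = 15.8 + 0.37800 t and V(59.8) = 38.404 m³.
No ammonia enters, so dm/dt = −Q_out · (m/V).
Separate: dm/m = −Q_out dt/V(t) ⇒ ln(m/m₀) = −(Q_out/(Q_in−Q_out)) ln(V/V₀).
m = m₀ (V₀/V)^(Q_out/(Q_in−Q_out)) = 51.2 × (15.8/38.404)^(1.4312) = 14.362 mg.
C = m/V = 14.362/38.404 = 0.37397 mg/m³.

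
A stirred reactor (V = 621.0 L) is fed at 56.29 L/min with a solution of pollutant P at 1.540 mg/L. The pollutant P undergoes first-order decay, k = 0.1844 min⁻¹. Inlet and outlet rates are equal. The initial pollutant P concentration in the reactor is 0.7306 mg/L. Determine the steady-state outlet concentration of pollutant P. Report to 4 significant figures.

V dC/dt = Q(C_in − C) − k V C.
Steady state (dC/dt = 0): C_ss = Q C_in/(Q + kV) = C_in/(1 + kV/Q).
C_ss = 56.29·1.540/(56.29 + 0.1844·621.0) = 86.6866/170.802 = 0.507526 mg/L.

0.5075 mg/L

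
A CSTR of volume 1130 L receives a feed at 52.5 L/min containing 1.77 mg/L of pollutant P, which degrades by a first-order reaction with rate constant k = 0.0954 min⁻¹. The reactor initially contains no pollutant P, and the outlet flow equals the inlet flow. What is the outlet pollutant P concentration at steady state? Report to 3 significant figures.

V dC/dt = Q(C_in − C) − k V C.
At steady state: 0 = Q C_in − (Q + kV) C_ss, so C_ss = Q C_in/(Q + kV).
C_ss = 52.5·1.77/(52.5 + 0.0954·1130) = 92.925/160.30 = 0.57969 mg/L.

0.580 mg/L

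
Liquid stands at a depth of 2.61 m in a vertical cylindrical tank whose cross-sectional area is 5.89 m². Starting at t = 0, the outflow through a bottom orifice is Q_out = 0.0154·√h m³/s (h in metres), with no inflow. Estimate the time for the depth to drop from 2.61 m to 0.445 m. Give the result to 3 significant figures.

726 s

Accumulation of liquid (constant cross-section A): A dh/dt = −0.0154 √h.
Separate and integrate: 2(√h − √h₀) = −(0.0154/A) t.
t = 2A(√h₀ − √h)/0.0154 = 2·5.89·(√2.61 − √0.445)/0.0154
  = 11.780 × (1.6155 − 0.66708) / 0.0154 = 725.52 s.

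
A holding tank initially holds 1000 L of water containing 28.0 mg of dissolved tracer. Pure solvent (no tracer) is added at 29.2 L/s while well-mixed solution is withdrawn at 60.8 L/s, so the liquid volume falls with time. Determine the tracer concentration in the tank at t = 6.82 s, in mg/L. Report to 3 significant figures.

Let m(t) be the amount of tracer. Volume: V(t) = V₀ + (Q_in − Q_out) t = 1000 − 31.600 t; V(6.82) = 784.49 L.
Species balance (pure solvent in): dm/dt = −Q_out · m/V(t).
Separate: dm/m = −Q_out dt/V(t) ⇒ ln(m/m₀) = −(Q_out/(Q_in−Q_out)) ln(V/V₀).
m = m₀ (V₀/V)^(Q_out/(Q_in−Q_out)) = 28.0 × (1000/784.49)^(-1.9241) = 17.552 mg.
C = m/V = 17.552/784.49 = 0.022374 mg/L.

0.0224 mg/L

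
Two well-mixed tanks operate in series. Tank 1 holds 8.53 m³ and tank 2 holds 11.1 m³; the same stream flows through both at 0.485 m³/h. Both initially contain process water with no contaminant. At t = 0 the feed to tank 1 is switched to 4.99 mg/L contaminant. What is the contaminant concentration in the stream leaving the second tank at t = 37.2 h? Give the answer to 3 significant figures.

Each tank obeys Vᵢ dCᵢ/dt = Q(Cᵢ₋₁ − Cᵢ), so τᵢ = Vᵢ/Q.
τ₁ = 8.53/0.485 = 17.588 h; τ₂ = 11.1/0.485 = 22.887 h.
Tank 1: C₁ = C_in(1 − e^(−t/τ₁)). Tank 2 (τ₁ ≠ τ₂): C₂ = C_in[1 − (τ₁ e^(−t/τ₁) − τ₂ e^(−t/τ₂))/(τ₁ − τ₂)].
At t = 37.2: e^(−t/τ₁) = 0.12062, e^(−t/τ₂) = 0.19683.
C₂ = 4.99·[1 − (17.588·0.12062 − 22.887·0.19683)/(-5.2990)] = 4.99·0.55021 = 2.7456 mg/L.

2.75 mg/L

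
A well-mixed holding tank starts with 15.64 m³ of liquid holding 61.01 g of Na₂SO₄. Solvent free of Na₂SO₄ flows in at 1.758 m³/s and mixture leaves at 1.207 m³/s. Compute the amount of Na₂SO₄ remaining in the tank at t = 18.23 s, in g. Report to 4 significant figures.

20.58 g

Let m(t) be the amount of Na₂SO₄. Volume: V(t) = V₀ + (Q_in − Q_out) t = 15.64 + 0.551000 t; V(18.23) = 25.6847 m³.
Species balance (pure solvent in): dm/dt = −Q_out · m/V(t).
Separate: dm/m = −Q_out dt/V(t) ⇒ ln(m/m₀) = −(Q_out/(Q_in−Q_out)) ln(V/V₀).
m = m₀ (V₀/V)^(Q_out/(Q_in−Q_out)) = 61.01 × (15.64/25.6847)^(2.19056) = 20.5812 g.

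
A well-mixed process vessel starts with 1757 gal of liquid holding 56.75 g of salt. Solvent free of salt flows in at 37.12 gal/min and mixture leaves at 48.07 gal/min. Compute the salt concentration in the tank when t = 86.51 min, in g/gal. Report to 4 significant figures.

Total volume: dV/dt = Q_in − Q_out = -10.9500 gal/min, so V(t) = 1757 − 10.9500 t and V(86.51) = 809.715 gal.
No salt enters, so dm/dt = −Q_out · (m/V).
dm/m = −Q_out dt/(V₀ − 10.9500 t); integrating gives ln(m/m₀) = −(Q_out/(Q_in−Q_out)) ln(V/V₀).
m = m₀ (V₀/V)^(Q_out/(Q_in−Q_out)) = 56.75 × (1757/809.715)^(-4.38995) = 1.89240 g.
C = m/V = 1.89240/809.715 = 0.00233712 g/gal.

0.002337 g/gal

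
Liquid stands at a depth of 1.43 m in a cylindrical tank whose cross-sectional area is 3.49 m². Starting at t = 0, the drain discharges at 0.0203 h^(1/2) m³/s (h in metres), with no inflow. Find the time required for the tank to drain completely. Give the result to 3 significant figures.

411 s

Accumulation of liquid (constant cross-section A): A dh/dt = −0.0203 √h.
∫ h^(−1/2) dh = −(0.0203/A) ∫ dt, giving 2√h = 2√h₀ − (0.0203/A) t.
Tank is empty when √h = 0: t_empty = 2A√h₀/0.0203.
t_empty = 2·3.49·√1.43/0.0203 = 6.9800·1.1958/0.0203 = 411.18 s.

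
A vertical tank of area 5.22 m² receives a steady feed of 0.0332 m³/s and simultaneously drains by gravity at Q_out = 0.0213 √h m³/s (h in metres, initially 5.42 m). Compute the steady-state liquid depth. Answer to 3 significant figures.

2.43 m

Accumulation of liquid (constant cross-section A): A dh/dt = Q_in − 0.0213 √h. At steady state dh/dt = 0:
Q_in = 0.0213 √h_ss ⇒ √h_ss = 0.0332/0.0213 = 1.5587.
h_ss = 1.5587² = 2.4295 m. (Since h₀ = 5.42 m > h_ss, the level will fall toward this value.)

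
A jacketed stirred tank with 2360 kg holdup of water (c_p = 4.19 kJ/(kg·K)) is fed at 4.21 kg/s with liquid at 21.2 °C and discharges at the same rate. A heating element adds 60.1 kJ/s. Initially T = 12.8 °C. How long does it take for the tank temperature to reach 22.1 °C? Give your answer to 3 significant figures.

Unsteady energy balance on the tank contents: M c_p dT/dt = ṁ c_p (T_in − T) + 60.1.
τ = M/ṁ = 560.57 s; T_ss = T_in + Q̇/(ṁ c_p) = 24.607 °C.
T(t) = T_ss + (T₀ − T_ss) e^(−t/τ). Set T = 22.1:
e^(−t/τ) = (22.1 − 24.607)/(12.8 − 24.607) = 0.21233
t = −560.57 · ln(0.21233) = 868.65 s.

869 s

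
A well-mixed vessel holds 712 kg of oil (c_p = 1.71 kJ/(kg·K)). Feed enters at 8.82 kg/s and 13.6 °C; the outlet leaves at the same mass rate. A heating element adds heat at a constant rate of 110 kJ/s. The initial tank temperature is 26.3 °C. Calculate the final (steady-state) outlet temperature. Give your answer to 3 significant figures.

20.9 °C

M c_p dT/dt = ṁ c_p (T_in − T) + Q̇.
At steady state dT/dt = 0 ⇒ T_ss = T_in + Q̇/(ṁ c_p) = 13.6 + 110/(8.82·1.71) = 20.893 °C.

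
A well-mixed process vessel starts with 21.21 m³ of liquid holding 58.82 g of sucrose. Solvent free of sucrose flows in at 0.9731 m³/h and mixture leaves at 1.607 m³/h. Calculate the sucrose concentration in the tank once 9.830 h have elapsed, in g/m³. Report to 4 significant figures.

1.626 g/m³

Total volume: dV/dt = Q_in − Q_out = -0.633900 m³/h, so V(t) = 21.21 − 0.633900 t and V(9.830) = 14.9788 m³.
Solute balance: dm/dt = 0 − Q_out C = −Q_out m/V(t).
Separate: dm/m = −Q_out dt/V(t) ⇒ ln(m/m₀) = −(Q_out/(Q_in−Q_out)) ln(V/V₀).
m = m₀ (V₀/V)^(Q_out/(Q_in−Q_out)) = 58.82 × (21.21/14.9788)^(-2.53510) = 24.3535 g.
C = m/V = 24.3535/14.9788 = 1.62587 g/m³.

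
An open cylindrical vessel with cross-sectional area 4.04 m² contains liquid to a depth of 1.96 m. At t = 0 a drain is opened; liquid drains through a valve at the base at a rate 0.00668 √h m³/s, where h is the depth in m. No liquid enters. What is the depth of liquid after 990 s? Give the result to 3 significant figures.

0.338 m

With no inflow, A dh/dt = −0.00668 √h.
Separate and integrate: 2(√h − √h₀) = −(0.00668/A) t.
√h = √1.96 − 0.00668·990/(2·4.04) = 1.4000 − 0.81847 = 0.58153.
h = 0.58153² = 0.33818 m.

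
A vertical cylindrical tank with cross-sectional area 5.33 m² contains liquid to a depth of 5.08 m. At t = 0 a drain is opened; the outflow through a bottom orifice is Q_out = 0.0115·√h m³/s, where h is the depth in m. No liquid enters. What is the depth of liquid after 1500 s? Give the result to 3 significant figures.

0.404 m

Mass balance (ρ constant): A dh/dt = −0.0115 √h.
∫ h^(−1/2) dh = −(0.0115/A) ∫ dt, giving 2√h = 2√h₀ − (0.0115/A) t.
√h = √5.08 − 0.0115·1500/(2·5.33) = 2.2539 − 1.6182 = 0.63569.
h = 0.63569² = 0.40410 m.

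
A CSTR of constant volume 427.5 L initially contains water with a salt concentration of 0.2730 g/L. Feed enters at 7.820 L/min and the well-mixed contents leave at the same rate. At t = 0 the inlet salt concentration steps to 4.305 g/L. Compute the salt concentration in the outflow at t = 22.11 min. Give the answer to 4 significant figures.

1.614 g/L

Accumulation = in − out for the solute gives V dC/dt = Q(C_in − C).
Rewrite as dC/dt + C/τ = C_in/τ, τ = V/Q = 54.6675 min.
Integrating: C(t) = C_in + (C₀ − C_in) e^(−t/τ).
C(22.11) = 4.305 + (0.2730 − 4.305)·e^(−22.11/54.6675) = 4.305 + (-4.03200)·0.667347 = 1.61426 g/L.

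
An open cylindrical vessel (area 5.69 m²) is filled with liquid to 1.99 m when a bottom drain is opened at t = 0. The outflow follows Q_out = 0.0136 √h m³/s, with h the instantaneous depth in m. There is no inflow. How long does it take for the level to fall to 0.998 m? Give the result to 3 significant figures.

With no inflow, A dh/dt = −0.0136 √h.
Separate and integrate: 2(√h − √h₀) = −(0.0136/A) t.
t = 2A(√h₀ − √h)/0.0136 = 2·5.69·(√1.99 − √0.998)/0.0136
  = 11.380 × (1.4107 − 0.99900) / 0.0136 = 344.47 s.

344 s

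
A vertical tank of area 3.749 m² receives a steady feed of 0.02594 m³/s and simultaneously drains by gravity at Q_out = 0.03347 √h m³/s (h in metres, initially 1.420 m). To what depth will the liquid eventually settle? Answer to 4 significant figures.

Unsteady balance on liquid volume: A dh/dt = Q_in − 0.03347 √h. At steady state dh/dt = 0:
Q_in = 0.03347 √h_ss ⇒ √h_ss = 0.02594/0.03347 = 0.775022.
h_ss = 0.775022² = 0.600660 m. (Since h₀ = 1.420 m > h_ss, the level will fall toward this value.)

0.6007 m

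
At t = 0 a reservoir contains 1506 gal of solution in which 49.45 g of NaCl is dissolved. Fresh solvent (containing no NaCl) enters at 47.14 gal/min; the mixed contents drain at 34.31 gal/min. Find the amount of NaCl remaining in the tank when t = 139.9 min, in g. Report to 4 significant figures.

6.064 g

Let m(t) be the amount of NaCl. Volume: V(t) = V₀ + (Q_in − Q_out) t = 1506 + 12.8300 t; V(139.9) = 3300.92 gal.
Solute balance: dm/dt = 0 − Q_out C = −Q_out m/V(t).
Separate: dm/m = −Q_out dt/V(t) ⇒ ln(m/m₀) = −(Q_out/(Q_in−Q_out)) ln(V/V₀).
m = m₀ (V₀/V)^(Q_out/(Q_in−Q_out)) = 49.45 × (1506/3300.92)^(2.67420) = 6.06419 g.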